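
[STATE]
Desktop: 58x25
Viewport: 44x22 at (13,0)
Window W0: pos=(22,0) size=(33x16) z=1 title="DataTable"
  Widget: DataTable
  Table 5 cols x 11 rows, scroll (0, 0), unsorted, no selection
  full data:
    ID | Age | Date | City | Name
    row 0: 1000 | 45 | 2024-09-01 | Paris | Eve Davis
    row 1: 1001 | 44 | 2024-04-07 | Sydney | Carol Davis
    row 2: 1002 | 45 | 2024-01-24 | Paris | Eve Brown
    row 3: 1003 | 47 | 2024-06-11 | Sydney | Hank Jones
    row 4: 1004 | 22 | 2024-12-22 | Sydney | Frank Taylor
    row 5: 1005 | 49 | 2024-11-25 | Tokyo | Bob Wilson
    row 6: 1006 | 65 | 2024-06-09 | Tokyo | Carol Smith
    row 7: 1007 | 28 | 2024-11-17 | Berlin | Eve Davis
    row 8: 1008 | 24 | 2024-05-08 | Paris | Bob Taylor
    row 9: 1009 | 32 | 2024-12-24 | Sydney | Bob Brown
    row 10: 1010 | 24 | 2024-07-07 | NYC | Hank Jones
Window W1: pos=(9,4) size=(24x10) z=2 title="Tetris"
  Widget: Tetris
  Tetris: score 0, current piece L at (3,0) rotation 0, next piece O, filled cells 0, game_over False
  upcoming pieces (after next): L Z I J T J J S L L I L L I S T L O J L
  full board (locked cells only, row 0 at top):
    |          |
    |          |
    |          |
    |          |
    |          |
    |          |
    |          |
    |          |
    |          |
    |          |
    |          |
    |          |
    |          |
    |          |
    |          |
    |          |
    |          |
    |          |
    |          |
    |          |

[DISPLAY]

         ┏━━━━━━━━━━━━━━━━━━━━━━━━━━━━━━━┓  
         ┃ DataTable                     ┃  
         ┠───────────────────────────────┨  
         ┃ID  │Age│Date      │City  │Name┃  
━━━━━━━━━━━━━━━━━━━┓─────────┼──────┼────┃  
tris               ┃024-09-01│Paris │Eve ┃  
───────────────────┨024-04-07│Sydney│Caro┃  
       │Next:      ┃024-01-24│Paris │Eve ┃  
       │▓▓         ┃024-06-11│Sydney│Hank┃  
       │▓▓         ┃024-12-22│Sydney│Fran┃  
       │           ┃024-11-25│Tokyo │Bob ┃  
       │           ┃024-06-09│Tokyo │Caro┃  
       │           ┃024-11-17│Berlin│Eve ┃  
━━━━━━━━━━━━━━━━━━━┛024-05-08│Paris │Bob ┃  
         ┃1009│32 │2024-12-24│Sydney│Bob ┃  
         ┗━━━━━━━━━━━━━━━━━━━━━━━━━━━━━━━┛  
                                            
                                            
                                            
                                            
                                            
                                            


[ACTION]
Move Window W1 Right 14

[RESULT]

         ┏━━━━━━━━━━━━━━━━━━━━━━━━━━━━━━━┓  
         ┃ DataTable                     ┃  
         ┠───────────────────────────────┨  
         ┃ID  │Age│Date      │City  │Name┃  
         ┃┏━━━━━━━━━━━━━━━━━━━━━━┓──┼────┃  
         ┃┃ Tetris               ┃s │Eve ┃  
         ┃┠──────────────────────┨ey│Caro┃  
         ┃┃          │Next:      ┃s │Eve ┃  
         ┃┃          │▓▓         ┃ey│Hank┃  
         ┃┃          │▓▓         ┃ey│Fran┃  
         ┃┃          │           ┃o │Bob ┃  
         ┃┃          │           ┃o │Caro┃  
         ┃┃          │           ┃in│Eve ┃  
         ┃┗━━━━━━━━━━━━━━━━━━━━━━┛s │Bob ┃  
         ┃1009│32 │2024-12-24│Sydney│Bob ┃  
         ┗━━━━━━━━━━━━━━━━━━━━━━━━━━━━━━━┛  
                                            
                                            
                                            
                                            
                                            
                                            


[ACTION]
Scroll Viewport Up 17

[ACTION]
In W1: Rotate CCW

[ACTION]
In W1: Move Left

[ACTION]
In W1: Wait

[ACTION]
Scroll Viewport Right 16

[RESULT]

        ┏━━━━━━━━━━━━━━━━━━━━━━━━━━━━━━━┓   
        ┃ DataTable                     ┃   
        ┠───────────────────────────────┨   
        ┃ID  │Age│Date      │City  │Name┃   
        ┃┏━━━━━━━━━━━━━━━━━━━━━━┓──┼────┃   
        ┃┃ Tetris               ┃s │Eve ┃   
        ┃┠──────────────────────┨ey│Caro┃   
        ┃┃          │Next:      ┃s │Eve ┃   
        ┃┃          │▓▓         ┃ey│Hank┃   
        ┃┃          │▓▓         ┃ey│Fran┃   
        ┃┃          │           ┃o │Bob ┃   
        ┃┃          │           ┃o │Caro┃   
        ┃┃          │           ┃in│Eve ┃   
        ┃┗━━━━━━━━━━━━━━━━━━━━━━┛s │Bob ┃   
        ┃1009│32 │2024-12-24│Sydney│Bob ┃   
        ┗━━━━━━━━━━━━━━━━━━━━━━━━━━━━━━━┛   
                                            
                                            
                                            
                                            
                                            
                                            


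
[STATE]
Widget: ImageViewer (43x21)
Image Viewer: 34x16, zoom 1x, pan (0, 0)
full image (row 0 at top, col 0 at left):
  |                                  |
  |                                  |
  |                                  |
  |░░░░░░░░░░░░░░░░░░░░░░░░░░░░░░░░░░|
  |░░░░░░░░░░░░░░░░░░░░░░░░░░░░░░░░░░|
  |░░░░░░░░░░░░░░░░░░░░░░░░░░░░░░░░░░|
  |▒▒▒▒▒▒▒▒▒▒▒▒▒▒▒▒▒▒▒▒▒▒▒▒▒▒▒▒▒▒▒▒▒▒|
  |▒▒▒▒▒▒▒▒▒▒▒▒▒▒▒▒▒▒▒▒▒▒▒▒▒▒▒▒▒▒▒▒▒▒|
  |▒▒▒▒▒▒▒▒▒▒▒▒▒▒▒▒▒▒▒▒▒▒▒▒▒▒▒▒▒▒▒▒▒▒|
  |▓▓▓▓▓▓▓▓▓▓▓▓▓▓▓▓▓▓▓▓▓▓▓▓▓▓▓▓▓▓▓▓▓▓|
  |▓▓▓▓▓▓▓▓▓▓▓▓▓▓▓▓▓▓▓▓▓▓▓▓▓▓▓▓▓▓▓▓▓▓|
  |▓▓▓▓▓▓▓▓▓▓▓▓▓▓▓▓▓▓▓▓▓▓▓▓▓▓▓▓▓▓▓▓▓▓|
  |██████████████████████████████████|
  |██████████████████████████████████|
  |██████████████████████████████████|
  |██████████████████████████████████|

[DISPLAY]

                                           
                                           
                                           
░░░░░░░░░░░░░░░░░░░░░░░░░░░░░░░░░░         
░░░░░░░░░░░░░░░░░░░░░░░░░░░░░░░░░░         
░░░░░░░░░░░░░░░░░░░░░░░░░░░░░░░░░░         
▒▒▒▒▒▒▒▒▒▒▒▒▒▒▒▒▒▒▒▒▒▒▒▒▒▒▒▒▒▒▒▒▒▒         
▒▒▒▒▒▒▒▒▒▒▒▒▒▒▒▒▒▒▒▒▒▒▒▒▒▒▒▒▒▒▒▒▒▒         
▒▒▒▒▒▒▒▒▒▒▒▒▒▒▒▒▒▒▒▒▒▒▒▒▒▒▒▒▒▒▒▒▒▒         
▓▓▓▓▓▓▓▓▓▓▓▓▓▓▓▓▓▓▓▓▓▓▓▓▓▓▓▓▓▓▓▓▓▓         
▓▓▓▓▓▓▓▓▓▓▓▓▓▓▓▓▓▓▓▓▓▓▓▓▓▓▓▓▓▓▓▓▓▓         
▓▓▓▓▓▓▓▓▓▓▓▓▓▓▓▓▓▓▓▓▓▓▓▓▓▓▓▓▓▓▓▓▓▓         
██████████████████████████████████         
██████████████████████████████████         
██████████████████████████████████         
██████████████████████████████████         
                                           
                                           
                                           
                                           
                                           


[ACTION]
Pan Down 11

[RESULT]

▓▓▓▓▓▓▓▓▓▓▓▓▓▓▓▓▓▓▓▓▓▓▓▓▓▓▓▓▓▓▓▓▓▓         
██████████████████████████████████         
██████████████████████████████████         
██████████████████████████████████         
██████████████████████████████████         
                                           
                                           
                                           
                                           
                                           
                                           
                                           
                                           
                                           
                                           
                                           
                                           
                                           
                                           
                                           
                                           


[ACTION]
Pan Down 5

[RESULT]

                                           
                                           
                                           
                                           
                                           
                                           
                                           
                                           
                                           
                                           
                                           
                                           
                                           
                                           
                                           
                                           
                                           
                                           
                                           
                                           
                                           


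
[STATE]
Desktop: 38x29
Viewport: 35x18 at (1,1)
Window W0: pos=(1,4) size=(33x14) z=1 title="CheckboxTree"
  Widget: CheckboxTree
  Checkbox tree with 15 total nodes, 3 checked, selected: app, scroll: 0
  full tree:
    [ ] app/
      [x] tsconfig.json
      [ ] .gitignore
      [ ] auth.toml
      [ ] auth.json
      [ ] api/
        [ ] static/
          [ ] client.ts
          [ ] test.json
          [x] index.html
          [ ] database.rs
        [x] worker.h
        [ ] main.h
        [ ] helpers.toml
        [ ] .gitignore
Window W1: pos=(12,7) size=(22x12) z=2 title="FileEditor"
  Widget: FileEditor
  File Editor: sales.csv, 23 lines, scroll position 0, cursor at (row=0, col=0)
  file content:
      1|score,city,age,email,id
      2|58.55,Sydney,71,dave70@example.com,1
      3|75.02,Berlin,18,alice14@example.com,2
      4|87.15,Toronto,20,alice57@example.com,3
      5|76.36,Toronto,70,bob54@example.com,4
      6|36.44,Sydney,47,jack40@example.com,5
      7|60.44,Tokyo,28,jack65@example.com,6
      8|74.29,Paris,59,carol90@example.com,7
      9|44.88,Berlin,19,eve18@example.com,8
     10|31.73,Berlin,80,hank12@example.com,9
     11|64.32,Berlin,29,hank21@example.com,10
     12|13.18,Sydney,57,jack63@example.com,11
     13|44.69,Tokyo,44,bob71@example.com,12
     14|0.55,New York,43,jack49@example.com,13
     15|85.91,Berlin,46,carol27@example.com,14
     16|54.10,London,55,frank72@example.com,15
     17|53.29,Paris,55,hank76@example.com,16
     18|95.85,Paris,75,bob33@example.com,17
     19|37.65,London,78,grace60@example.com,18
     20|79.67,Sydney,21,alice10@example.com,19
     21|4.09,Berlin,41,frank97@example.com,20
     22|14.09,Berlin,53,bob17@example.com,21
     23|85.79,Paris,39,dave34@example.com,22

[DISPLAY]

                                   
                                   
                                   
┏━━━━━━━━━━━━━━━━━━━━━━━━━━━━━━━┓  
┃ CheckboxTree                  ┃  
┠───────────────────────────────┨  
┃>[-] app/ ┏━━━━━━━━━━━━━━━━━━━━┓  
┃   [x] tsc┃ FileEditor         ┃  
┃   [ ] .gi┠────────────────────┨  
┃   [ ] aut┃█core,city,age,emai▲┃  
┃   [ ] aut┃58.55,Sydney,71,dav█┃  
┃   [-] api┃75.02,Berlin,18,ali░┃  
┃     [-] s┃87.15,Toronto,20,al░┃  
┃       [ ]┃76.36,Toronto,70,bo░┃  
┃       [ ]┃36.44,Sydney,47,jac░┃  
┃       [x]┃60.44,Tokyo,28,jack░┃  
┗━━━━━━━━━━┃74.29,Paris,59,caro▼┃  
           ┗━━━━━━━━━━━━━━━━━━━━┛  


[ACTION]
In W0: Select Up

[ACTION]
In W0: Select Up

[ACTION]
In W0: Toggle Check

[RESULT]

                                   
                                   
                                   
┏━━━━━━━━━━━━━━━━━━━━━━━━━━━━━━━┓  
┃ CheckboxTree                  ┃  
┠───────────────────────────────┨  
┃>[x] app/ ┏━━━━━━━━━━━━━━━━━━━━┓  
┃   [x] tsc┃ FileEditor         ┃  
┃   [x] .gi┠────────────────────┨  
┃   [x] aut┃█core,city,age,emai▲┃  
┃   [x] aut┃58.55,Sydney,71,dav█┃  
┃   [x] api┃75.02,Berlin,18,ali░┃  
┃     [x] s┃87.15,Toronto,20,al░┃  
┃       [x]┃76.36,Toronto,70,bo░┃  
┃       [x]┃36.44,Sydney,47,jac░┃  
┃       [x]┃60.44,Tokyo,28,jack░┃  
┗━━━━━━━━━━┃74.29,Paris,59,caro▼┃  
           ┗━━━━━━━━━━━━━━━━━━━━┛  


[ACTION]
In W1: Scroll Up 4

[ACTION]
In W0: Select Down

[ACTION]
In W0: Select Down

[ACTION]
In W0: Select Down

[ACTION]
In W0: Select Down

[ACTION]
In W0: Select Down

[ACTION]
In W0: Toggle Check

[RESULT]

                                   
                                   
                                   
┏━━━━━━━━━━━━━━━━━━━━━━━━━━━━━━━┓  
┃ CheckboxTree                  ┃  
┠───────────────────────────────┨  
┃ [-] app/ ┏━━━━━━━━━━━━━━━━━━━━┓  
┃   [x] tsc┃ FileEditor         ┃  
┃   [x] .gi┠────────────────────┨  
┃   [x] aut┃█core,city,age,emai▲┃  
┃   [x] aut┃58.55,Sydney,71,dav█┃  
┃>  [ ] api┃75.02,Berlin,18,ali░┃  
┃     [ ] s┃87.15,Toronto,20,al░┃  
┃       [ ]┃76.36,Toronto,70,bo░┃  
┃       [ ]┃36.44,Sydney,47,jac░┃  
┃       [ ]┃60.44,Tokyo,28,jack░┃  
┗━━━━━━━━━━┃74.29,Paris,59,caro▼┃  
           ┗━━━━━━━━━━━━━━━━━━━━┛  


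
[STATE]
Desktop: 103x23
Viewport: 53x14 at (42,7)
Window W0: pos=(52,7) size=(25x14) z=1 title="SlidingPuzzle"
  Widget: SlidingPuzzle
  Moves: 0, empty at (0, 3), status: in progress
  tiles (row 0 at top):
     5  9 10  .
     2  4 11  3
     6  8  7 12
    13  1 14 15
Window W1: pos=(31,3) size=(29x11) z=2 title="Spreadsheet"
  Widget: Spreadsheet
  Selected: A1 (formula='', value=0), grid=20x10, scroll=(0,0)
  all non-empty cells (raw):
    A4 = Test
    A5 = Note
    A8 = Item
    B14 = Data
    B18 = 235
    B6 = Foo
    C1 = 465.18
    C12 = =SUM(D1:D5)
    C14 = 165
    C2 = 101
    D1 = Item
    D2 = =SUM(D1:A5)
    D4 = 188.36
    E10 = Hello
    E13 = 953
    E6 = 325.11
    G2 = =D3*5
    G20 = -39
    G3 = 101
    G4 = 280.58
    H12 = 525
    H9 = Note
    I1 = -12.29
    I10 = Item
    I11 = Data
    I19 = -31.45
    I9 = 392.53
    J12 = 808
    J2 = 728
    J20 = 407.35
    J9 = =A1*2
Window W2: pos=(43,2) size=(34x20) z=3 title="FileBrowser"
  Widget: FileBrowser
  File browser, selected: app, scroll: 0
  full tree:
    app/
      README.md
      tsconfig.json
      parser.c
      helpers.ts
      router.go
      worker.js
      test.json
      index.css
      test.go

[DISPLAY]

 ┃    tsconfig.json               ┃                  
-┃    parser.c                    ┃                  
0┃    helpers.ts                  ┃                  
 ┃    router.go                   ┃                  
 ┃    worker.js                   ┃                  
 ┃    test.json                   ┃                  
━┃    index.css                   ┃                  
 ┃    test.go                     ┃                  
 ┃                                ┃                  
 ┃                                ┃                  
 ┃                                ┃                  
 ┃                                ┃                  
 ┃                                ┃                  
 ┃                                ┃                  


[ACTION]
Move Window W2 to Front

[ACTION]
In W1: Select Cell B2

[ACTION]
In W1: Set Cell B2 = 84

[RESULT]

 ┃    tsconfig.json               ┃                  
-┃    parser.c                    ┃                  
 ┃    helpers.ts                  ┃                  
 ┃    router.go                   ┃                  
 ┃    worker.js                   ┃                  
 ┃    test.json                   ┃                  
━┃    index.css                   ┃                  
 ┃    test.go                     ┃                  
 ┃                                ┃                  
 ┃                                ┃                  
 ┃                                ┃                  
 ┃                                ┃                  
 ┃                                ┃                  
 ┃                                ┃                  


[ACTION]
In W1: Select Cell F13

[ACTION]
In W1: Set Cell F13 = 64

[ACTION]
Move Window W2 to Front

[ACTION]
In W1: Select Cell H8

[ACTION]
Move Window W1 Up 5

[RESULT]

 ┃    tsconfig.json               ┃                  
 ┃    parser.c                    ┃                  
 ┃    helpers.ts                  ┃                  
━┃    router.go                   ┃                  
 ┃    worker.js                   ┃                  
 ┃    test.json                   ┃                  
 ┃    index.css                   ┃                  
 ┃    test.go                     ┃                  
 ┃                                ┃                  
 ┃                                ┃                  
 ┃                                ┃                  
 ┃                                ┃                  
 ┃                                ┃                  
 ┃                                ┃                  


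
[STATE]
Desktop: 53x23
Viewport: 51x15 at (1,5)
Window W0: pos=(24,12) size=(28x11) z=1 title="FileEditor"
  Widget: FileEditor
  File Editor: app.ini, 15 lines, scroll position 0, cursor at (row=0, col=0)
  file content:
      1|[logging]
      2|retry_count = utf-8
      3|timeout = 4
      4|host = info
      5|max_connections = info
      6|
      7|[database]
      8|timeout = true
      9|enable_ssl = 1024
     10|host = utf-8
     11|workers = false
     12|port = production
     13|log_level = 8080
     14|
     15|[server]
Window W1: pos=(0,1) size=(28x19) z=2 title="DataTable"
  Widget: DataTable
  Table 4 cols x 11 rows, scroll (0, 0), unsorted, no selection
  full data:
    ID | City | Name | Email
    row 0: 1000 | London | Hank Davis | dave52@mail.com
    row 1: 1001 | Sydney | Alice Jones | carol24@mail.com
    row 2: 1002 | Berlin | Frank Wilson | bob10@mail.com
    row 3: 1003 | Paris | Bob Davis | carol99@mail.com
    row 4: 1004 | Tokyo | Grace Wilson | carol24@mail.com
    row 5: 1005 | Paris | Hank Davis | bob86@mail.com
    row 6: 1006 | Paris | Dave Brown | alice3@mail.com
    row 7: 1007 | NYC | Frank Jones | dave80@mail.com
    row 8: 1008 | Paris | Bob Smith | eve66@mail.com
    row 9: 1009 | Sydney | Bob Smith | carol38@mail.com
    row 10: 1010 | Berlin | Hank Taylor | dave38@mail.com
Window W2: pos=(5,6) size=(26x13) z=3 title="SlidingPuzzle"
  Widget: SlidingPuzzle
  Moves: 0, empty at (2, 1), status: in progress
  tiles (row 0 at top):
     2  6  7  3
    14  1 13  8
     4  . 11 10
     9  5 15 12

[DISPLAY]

────┼──────┼────────────┼─┃                        
1000┏━━━━━━━━━━━━━━━━━━━━━━━━┓                     
1001┃ SlidingPuzzle          ┃                     
1002┠────────────────────────┨                     
1003┃┌────┬────┬────┬────┐   ┃                     
1004┃│  2 │  6 │  7 │  3 │   ┃                     
1005┃├────┼────┼────┼────┤   ┃                     
1006┃│ 14 │  1 │ 13 │  8 │   ┃━━━━━━━━━━━━━━━━━━━━┓
1007┃├────┼────┼────┼────┤   ┃ditor               ┃
1008┃│  4 │    │ 11 │ 10 │   ┃────────────────────┨
1009┃├────┼────┼────┼────┤   ┃ng]                ▲┃
1010┃│  9 │  5 │ 15 │ 12 │   ┃count = utf-8      █┃
    ┃└────┴────┴────┴────┘   ┃t = 4              ░┃
    ┗━━━━━━━━━━━━━━━━━━━━━━━━┛ info              ░┃
━━━━━━━━━━━━━━━━━━━━━━━━━━┛_connections = info   ░┃


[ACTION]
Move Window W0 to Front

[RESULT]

────┼──────┼────────────┼─┃                        
1000┏━━━━━━━━━━━━━━━━━━━━━━━━┓                     
1001┃ SlidingPuzzle          ┃                     
1002┠────────────────────────┨                     
1003┃┌────┬────┬────┬────┐   ┃                     
1004┃│  2 │  6 │  7 │  3 │   ┃                     
1005┃├────┼────┼────┼────┤   ┃                     
1006┃│ 14 │  1 │ 13 │  ┏━━━━━━━━━━━━━━━━━━━━━━━━━━┓
1007┃├────┼────┼────┼──┃ FileEditor               ┃
1008┃│  4 │    │ 11 │ 1┠──────────────────────────┨
1009┃├────┼────┼────┼──┃█logging]                ▲┃
1010┃│  9 │  5 │ 15 │ 1┃retry_count = utf-8      █┃
    ┃└────┴────┴────┴──┃timeout = 4              ░┃
    ┗━━━━━━━━━━━━━━━━━━┃host = info              ░┃
━━━━━━━━━━━━━━━━━━━━━━━┃max_connections = info   ░┃


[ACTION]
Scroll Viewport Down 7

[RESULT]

1002┠────────────────────────┨                     
1003┃┌────┬────┬────┬────┐   ┃                     
1004┃│  2 │  6 │  7 │  3 │   ┃                     
1005┃├────┼────┼────┼────┤   ┃                     
1006┃│ 14 │  1 │ 13 │  ┏━━━━━━━━━━━━━━━━━━━━━━━━━━┓
1007┃├────┼────┼────┼──┃ FileEditor               ┃
1008┃│  4 │    │ 11 │ 1┠──────────────────────────┨
1009┃├────┼────┼────┼──┃█logging]                ▲┃
1010┃│  9 │  5 │ 15 │ 1┃retry_count = utf-8      █┃
    ┃└────┴────┴────┴──┃timeout = 4              ░┃
    ┗━━━━━━━━━━━━━━━━━━┃host = info              ░┃
━━━━━━━━━━━━━━━━━━━━━━━┃max_connections = info   ░┃
                       ┃                         ░┃
                       ┃[database]               ▼┃
                       ┗━━━━━━━━━━━━━━━━━━━━━━━━━━┛


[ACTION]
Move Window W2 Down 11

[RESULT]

1002│Berlin│Frank Wilson│b┃                        
1003│Paris │Bob Davis   │c┃                        
1004┏━━━━━━━━━━━━━━━━━━━━━━━━┓                     
1005┃ SlidingPuzzle          ┃                     
1006┠──────────────────┏━━━━━━━━━━━━━━━━━━━━━━━━━━┓
1007┃┌────┬────┬────┬──┃ FileEditor               ┃
1008┃│  2 │  6 │  7 │  ┠──────────────────────────┨
1009┃├────┼────┼────┼──┃█logging]                ▲┃
1010┃│ 14 │  1 │ 13 │  ┃retry_count = utf-8      █┃
    ┃├────┼────┼────┼──┃timeout = 4              ░┃
    ┃│  4 │    │ 11 │ 1┃host = info              ░┃
━━━━┃├────┼────┼────┼──┃max_connections = info   ░┃
    ┃│  9 │  5 │ 15 │ 1┃                         ░┃
    ┃└────┴────┴────┴──┃[database]               ▼┃
    ┗━━━━━━━━━━━━━━━━━━┗━━━━━━━━━━━━━━━━━━━━━━━━━━┛


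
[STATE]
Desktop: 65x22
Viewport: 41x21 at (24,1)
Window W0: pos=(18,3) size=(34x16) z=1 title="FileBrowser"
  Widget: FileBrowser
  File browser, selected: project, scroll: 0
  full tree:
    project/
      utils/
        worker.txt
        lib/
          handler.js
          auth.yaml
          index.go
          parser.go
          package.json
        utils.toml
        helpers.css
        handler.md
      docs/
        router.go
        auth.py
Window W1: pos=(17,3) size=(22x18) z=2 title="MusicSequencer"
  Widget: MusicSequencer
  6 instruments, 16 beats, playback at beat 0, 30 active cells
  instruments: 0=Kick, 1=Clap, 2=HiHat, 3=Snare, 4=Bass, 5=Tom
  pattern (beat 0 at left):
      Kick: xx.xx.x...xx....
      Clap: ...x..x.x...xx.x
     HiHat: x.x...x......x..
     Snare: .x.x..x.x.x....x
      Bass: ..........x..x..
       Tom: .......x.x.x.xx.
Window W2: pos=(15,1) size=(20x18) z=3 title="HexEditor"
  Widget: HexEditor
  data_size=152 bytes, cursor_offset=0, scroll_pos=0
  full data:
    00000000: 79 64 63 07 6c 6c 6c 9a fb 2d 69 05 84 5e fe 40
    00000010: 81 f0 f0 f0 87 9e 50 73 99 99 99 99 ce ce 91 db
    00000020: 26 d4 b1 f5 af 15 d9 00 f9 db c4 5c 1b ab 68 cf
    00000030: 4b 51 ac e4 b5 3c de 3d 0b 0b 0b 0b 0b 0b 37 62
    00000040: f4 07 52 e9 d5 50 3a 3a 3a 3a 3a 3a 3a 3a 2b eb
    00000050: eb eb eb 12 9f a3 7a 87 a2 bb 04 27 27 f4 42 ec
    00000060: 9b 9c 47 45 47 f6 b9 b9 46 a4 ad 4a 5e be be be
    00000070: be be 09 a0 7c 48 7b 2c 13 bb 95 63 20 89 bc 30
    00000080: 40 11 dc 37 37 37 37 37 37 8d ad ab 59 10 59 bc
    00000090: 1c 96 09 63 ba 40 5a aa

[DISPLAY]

━━━━━━━━━━┓                              
or        ┃                              
──────────┨━━━┓━━━━━━━━━━━━┓             
  79 64 63┃   ┃            ┃             
  81 f0 f0┃───┨────────────┨             
  26 d4 b1┃123┃            ┃             
  4b 51 ac┃█··┃            ┃             
  f4 07 52┃·██┃            ┃             
  eb eb eb┃··█┃            ┃             
  9b 9c 47┃···┃            ┃             
  be be 09┃··█┃            ┃             
  40 11 dc┃█·█┃            ┃             
  1c 96 09┃   ┃            ┃             
          ┃   ┃            ┃             
          ┃   ┃            ┃             
          ┃   ┃            ┃             
          ┃   ┃            ┃             
━━━━━━━━━━┛   ┃━━━━━━━━━━━━┛             
              ┃                          
━━━━━━━━━━━━━━┛                          
                                         


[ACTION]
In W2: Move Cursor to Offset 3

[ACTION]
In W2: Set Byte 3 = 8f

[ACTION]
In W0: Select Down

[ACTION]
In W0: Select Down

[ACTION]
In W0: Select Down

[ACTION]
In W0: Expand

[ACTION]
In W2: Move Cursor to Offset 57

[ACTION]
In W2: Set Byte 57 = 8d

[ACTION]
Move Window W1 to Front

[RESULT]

━━━━━━━━━━┓                              
or        ┃                              
━━━━━━━━━━━━━━┓━━━━━━━━━━━━┓             
Sequencer     ┃            ┃             
──────────────┨────────────┨             
▼1234567890123┃            ┃             
██·██·█···██··┃            ┃             
···█··█·█···██┃            ┃             
█·█···█······█┃            ┃             
·█·█··█·█·█···┃            ┃             
··········█··█┃            ┃             
·······█·█·█·█┃            ┃             
              ┃            ┃             
              ┃            ┃             
              ┃            ┃             
              ┃            ┃             
              ┃            ┃             
              ┃━━━━━━━━━━━━┛             
              ┃                          
━━━━━━━━━━━━━━┛                          
                                         


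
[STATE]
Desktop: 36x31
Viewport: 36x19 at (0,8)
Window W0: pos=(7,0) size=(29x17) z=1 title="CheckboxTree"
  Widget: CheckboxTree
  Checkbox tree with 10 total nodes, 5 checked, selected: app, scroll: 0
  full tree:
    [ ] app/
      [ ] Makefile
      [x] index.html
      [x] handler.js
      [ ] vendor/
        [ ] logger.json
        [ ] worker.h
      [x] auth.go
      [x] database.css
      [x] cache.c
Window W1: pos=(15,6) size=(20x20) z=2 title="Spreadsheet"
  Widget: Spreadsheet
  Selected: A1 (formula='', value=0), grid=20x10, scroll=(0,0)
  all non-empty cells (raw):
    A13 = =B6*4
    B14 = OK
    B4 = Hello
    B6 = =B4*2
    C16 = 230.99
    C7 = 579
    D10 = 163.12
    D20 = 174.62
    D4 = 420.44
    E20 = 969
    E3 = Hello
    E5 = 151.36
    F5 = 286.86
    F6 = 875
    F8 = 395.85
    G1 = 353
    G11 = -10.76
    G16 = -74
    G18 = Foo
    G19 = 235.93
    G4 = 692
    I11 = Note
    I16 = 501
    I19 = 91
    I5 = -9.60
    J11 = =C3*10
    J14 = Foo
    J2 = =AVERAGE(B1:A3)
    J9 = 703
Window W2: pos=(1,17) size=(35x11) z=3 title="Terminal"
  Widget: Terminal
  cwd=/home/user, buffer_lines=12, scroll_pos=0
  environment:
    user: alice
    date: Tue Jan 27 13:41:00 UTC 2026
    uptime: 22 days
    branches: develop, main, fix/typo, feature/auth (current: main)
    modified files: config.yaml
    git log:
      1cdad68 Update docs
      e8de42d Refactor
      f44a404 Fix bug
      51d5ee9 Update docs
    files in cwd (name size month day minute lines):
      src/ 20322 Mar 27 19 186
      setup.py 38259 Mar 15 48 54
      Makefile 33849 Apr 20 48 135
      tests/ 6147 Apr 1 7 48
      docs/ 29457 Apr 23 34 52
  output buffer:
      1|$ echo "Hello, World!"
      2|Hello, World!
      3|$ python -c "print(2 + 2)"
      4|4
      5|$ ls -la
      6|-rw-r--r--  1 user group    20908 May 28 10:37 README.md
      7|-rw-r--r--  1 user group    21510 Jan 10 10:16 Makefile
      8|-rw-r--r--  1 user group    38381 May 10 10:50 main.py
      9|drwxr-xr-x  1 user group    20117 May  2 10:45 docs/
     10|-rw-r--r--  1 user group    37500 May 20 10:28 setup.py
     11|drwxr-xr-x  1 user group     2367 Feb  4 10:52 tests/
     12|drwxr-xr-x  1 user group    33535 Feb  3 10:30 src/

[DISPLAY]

       ┃     [ ┠──────────────────┨┃
       ┃     [ ┃A1:               ┃┃
       ┃   [x] ┃       A       B  ┃┃
       ┃   [x] ┃------------------┃┃
       ┃   [x] ┃  1      [0]      ┃┃
       ┃       ┃  2        0      ┃┃
       ┃       ┃  3        0      ┃┃
       ┃       ┃  4        0Hello ┃┃
       ┗━━━━━━━┃  5        0      ┃┛
 ┏━━━━━━━━━━━━━━━━━━━━━━━━━━━━━━━━━┓
 ┃ Terminal                        ┃
 ┠─────────────────────────────────┨
 ┃$ echo "Hello, World!"           ┃
 ┃Hello, World!                    ┃
 ┃$ python -c "print(2 + 2)"       ┃
 ┃4                                ┃
 ┃$ ls -la                         ┃
 ┃-rw-r--r--  1 user group    20908┃
 ┃-rw-r--r--  1 user group    21510┃


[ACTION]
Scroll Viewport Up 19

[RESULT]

       ┏━━━━━━━━━━━━━━━━━━━━━━━━━━━┓
       ┃ CheckboxTree              ┃
       ┠───────────────────────────┨
       ┃>[-] app/                  ┃
       ┃   [ ] Makefile            ┃
       ┃   [x] index.html          ┃
       ┃   [x] ┏━━━━━━━━━━━━━━━━━━┓┃
       ┃   [ ] ┃ Spreadsheet      ┃┃
       ┃     [ ┠──────────────────┨┃
       ┃     [ ┃A1:               ┃┃
       ┃   [x] ┃       A       B  ┃┃
       ┃   [x] ┃------------------┃┃
       ┃   [x] ┃  1      [0]      ┃┃
       ┃       ┃  2        0      ┃┃
       ┃       ┃  3        0      ┃┃
       ┃       ┃  4        0Hello ┃┃
       ┗━━━━━━━┃  5        0      ┃┛
 ┏━━━━━━━━━━━━━━━━━━━━━━━━━━━━━━━━━┓
 ┃ Terminal                        ┃


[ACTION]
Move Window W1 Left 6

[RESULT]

       ┏━━━━━━━━━━━━━━━━━━━━━━━━━━━┓
       ┃ CheckboxTree              ┃
       ┠───────────────────────────┨
       ┃>[-] app/                  ┃
       ┃   [ ] Makefile            ┃
       ┃   [x] index.html          ┃
       ┃ ┏━━━━━━━━━━━━━━━━━━┓      ┃
       ┃ ┃ Spreadsheet      ┃      ┃
       ┃ ┠──────────────────┨      ┃
       ┃ ┃A1:               ┃      ┃
       ┃ ┃       A       B  ┃      ┃
       ┃ ┃------------------┃      ┃
       ┃ ┃  1      [0]      ┃      ┃
       ┃ ┃  2        0      ┃      ┃
       ┃ ┃  3        0      ┃      ┃
       ┃ ┃  4        0Hello ┃      ┃
       ┗━┃  5        0      ┃━━━━━━┛
 ┏━━━━━━━━━━━━━━━━━━━━━━━━━━━━━━━━━┓
 ┃ Terminal                        ┃


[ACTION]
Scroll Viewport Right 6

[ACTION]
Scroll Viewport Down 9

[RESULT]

       ┃ ┃A1:               ┃      ┃
       ┃ ┃       A       B  ┃      ┃
       ┃ ┃------------------┃      ┃
       ┃ ┃  1      [0]      ┃      ┃
       ┃ ┃  2        0      ┃      ┃
       ┃ ┃  3        0      ┃      ┃
       ┃ ┃  4        0Hello ┃      ┃
       ┗━┃  5        0      ┃━━━━━━┛
 ┏━━━━━━━━━━━━━━━━━━━━━━━━━━━━━━━━━┓
 ┃ Terminal                        ┃
 ┠─────────────────────────────────┨
 ┃$ echo "Hello, World!"           ┃
 ┃Hello, World!                    ┃
 ┃$ python -c "print(2 + 2)"       ┃
 ┃4                                ┃
 ┃$ ls -la                         ┃
 ┃-rw-r--r--  1 user group    20908┃
 ┃-rw-r--r--  1 user group    21510┃
 ┗━━━━━━━━━━━━━━━━━━━━━━━━━━━━━━━━━┛


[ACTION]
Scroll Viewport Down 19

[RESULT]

       ┃ ┃  1      [0]      ┃      ┃
       ┃ ┃  2        0      ┃      ┃
       ┃ ┃  3        0      ┃      ┃
       ┃ ┃  4        0Hello ┃      ┃
       ┗━┃  5        0      ┃━━━━━━┛
 ┏━━━━━━━━━━━━━━━━━━━━━━━━━━━━━━━━━┓
 ┃ Terminal                        ┃
 ┠─────────────────────────────────┨
 ┃$ echo "Hello, World!"           ┃
 ┃Hello, World!                    ┃
 ┃$ python -c "print(2 + 2)"       ┃
 ┃4                                ┃
 ┃$ ls -la                         ┃
 ┃-rw-r--r--  1 user group    20908┃
 ┃-rw-r--r--  1 user group    21510┃
 ┗━━━━━━━━━━━━━━━━━━━━━━━━━━━━━━━━━┛
                                    
                                    
                                    


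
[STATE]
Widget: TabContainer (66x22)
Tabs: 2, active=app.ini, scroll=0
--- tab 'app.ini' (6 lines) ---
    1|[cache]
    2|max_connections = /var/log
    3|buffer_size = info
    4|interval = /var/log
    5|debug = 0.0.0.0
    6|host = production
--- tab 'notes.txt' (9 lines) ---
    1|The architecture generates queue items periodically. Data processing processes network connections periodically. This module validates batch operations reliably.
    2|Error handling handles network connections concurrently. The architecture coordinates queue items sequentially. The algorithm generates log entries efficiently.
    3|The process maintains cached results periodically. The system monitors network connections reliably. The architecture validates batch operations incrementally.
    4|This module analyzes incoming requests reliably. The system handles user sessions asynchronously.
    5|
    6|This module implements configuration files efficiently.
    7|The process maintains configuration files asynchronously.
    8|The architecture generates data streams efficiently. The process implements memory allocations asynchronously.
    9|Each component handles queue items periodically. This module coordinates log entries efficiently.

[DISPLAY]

[app.ini]│ notes.txt                                              
──────────────────────────────────────────────────────────────────
[cache]                                                           
max_connections = /var/log                                        
buffer_size = info                                                
interval = /var/log                                               
debug = 0.0.0.0                                                   
host = production                                                 
                                                                  
                                                                  
                                                                  
                                                                  
                                                                  
                                                                  
                                                                  
                                                                  
                                                                  
                                                                  
                                                                  
                                                                  
                                                                  
                                                                  


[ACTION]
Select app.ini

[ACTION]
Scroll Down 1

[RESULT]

[app.ini]│ notes.txt                                              
──────────────────────────────────────────────────────────────────
max_connections = /var/log                                        
buffer_size = info                                                
interval = /var/log                                               
debug = 0.0.0.0                                                   
host = production                                                 
                                                                  
                                                                  
                                                                  
                                                                  
                                                                  
                                                                  
                                                                  
                                                                  
                                                                  
                                                                  
                                                                  
                                                                  
                                                                  
                                                                  
                                                                  
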